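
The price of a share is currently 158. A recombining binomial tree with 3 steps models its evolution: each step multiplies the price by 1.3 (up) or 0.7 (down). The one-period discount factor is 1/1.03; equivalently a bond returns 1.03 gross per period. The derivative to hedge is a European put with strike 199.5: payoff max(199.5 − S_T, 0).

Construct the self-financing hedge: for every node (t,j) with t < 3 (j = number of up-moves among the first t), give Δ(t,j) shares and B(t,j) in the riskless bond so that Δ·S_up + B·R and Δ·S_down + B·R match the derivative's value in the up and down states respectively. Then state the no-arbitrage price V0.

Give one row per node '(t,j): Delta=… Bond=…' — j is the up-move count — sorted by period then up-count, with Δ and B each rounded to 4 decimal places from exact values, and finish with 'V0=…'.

Since d<R<u, set p* = (R−d)/(u−d) = 0.5500; price each node as the discounted p*-expectation of its children.
Terminal payoffs: V(3,0)=145.3060, V(3,1)=98.8540, V(3,2)=12.5860, V(3,3)=0.0000
(2,0): S=77.4200. Δ = (V_up−V_dn)/(S_up−S_dn) = (98.8540−145.3060)/(100.6460−54.1940) = -1.0000. V = [p*·98.8540 + (1−p*)·145.3060]/1.03 = 116.2693. B = V − Δ·S = 193.6893.
(2,1): S=143.7800. Δ = (V_up−V_dn)/(S_up−S_dn) = (12.5860−98.8540)/(186.9140−100.6460) = -1.0000. V = [p*·12.5860 + (1−p*)·98.8540]/1.03 = 49.9093. B = V − Δ·S = 193.6893.
(2,2): S=267.0200. Δ = (V_up−V_dn)/(S_up−S_dn) = (0.0000−12.5860)/(347.1260−186.9140) = -0.0786. V = [p*·0.0000 + (1−p*)·12.5860]/1.03 = 5.4987. B = V − Δ·S = 26.4754.
(1,0): S=110.6000. Δ = (V_up−V_dn)/(S_up−S_dn) = (49.9093−116.2693)/(143.7800−77.4200) = -1.0000. V = [p*·49.9093 + (1−p*)·116.2693]/1.03 = 77.4479. B = V − Δ·S = 188.0479.
(1,1): S=205.4000. Δ = (V_up−V_dn)/(S_up−S_dn) = (5.4987−49.9093)/(267.0200−143.7800) = -0.3604. V = [p*·5.4987 + (1−p*)·49.9093]/1.03 = 24.7413. B = V − Δ·S = 98.7589.
(0,0): S=158.0000. Δ = (V_up−V_dn)/(S_up−S_dn) = (24.7413−77.4479)/(205.4000−110.6000) = -0.5560. V = [p*·24.7413 + (1−p*)·77.4479]/1.03 = 47.0478. B = V − Δ·S = 134.8922.
The time-0 hedge costs 47.0478, which is the no-arbitrage price.

(0,0): Delta=-0.5560 Bond=134.8922
(1,0): Delta=-1.0000 Bond=188.0479
(1,1): Delta=-0.3604 Bond=98.7589
(2,0): Delta=-1.0000 Bond=193.6893
(2,1): Delta=-1.0000 Bond=193.6893
(2,2): Delta=-0.0786 Bond=26.4754
V0=47.0478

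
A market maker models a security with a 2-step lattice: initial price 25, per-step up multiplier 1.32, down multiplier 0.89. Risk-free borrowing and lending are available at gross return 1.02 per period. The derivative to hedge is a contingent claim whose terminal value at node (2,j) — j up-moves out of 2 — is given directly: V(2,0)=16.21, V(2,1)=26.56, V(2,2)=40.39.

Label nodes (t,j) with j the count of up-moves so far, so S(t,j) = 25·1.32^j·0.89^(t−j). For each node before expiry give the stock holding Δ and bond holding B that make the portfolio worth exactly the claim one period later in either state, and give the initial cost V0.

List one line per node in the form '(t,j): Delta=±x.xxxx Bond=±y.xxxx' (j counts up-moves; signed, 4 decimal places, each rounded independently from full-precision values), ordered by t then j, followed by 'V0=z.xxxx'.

No-arbitrage ⇒ martingale measure with p* = (R−d)/(u−d) = 0.3023.
Payoff layer (t=2): V(2,0)=16.2100, V(2,1)=26.5600, V(2,2)=40.3900
  t=1,j=0: stock 22.2500 → up 29.3700 (V=26.5600), down 19.8025 (V=16.2100). Price 18.9599; hedge Δ=1.0818, bond B=-5.1099.
  t=1,j=1: stock 33.0000 → up 43.5600 (V=40.3900), down 29.3700 (V=26.5600). Price 30.1384; hedge Δ=0.9746, bond B=-2.0244.
  t=0,j=0: stock 25.0000 → up 33.0000 (V=30.1384), down 22.2500 (V=18.9599). Price 21.9014; hedge Δ=1.0399, bond B=-4.0952.
Self-financing check: at every node Δ·S+B equals the discounted successor values.

(0,0): Delta=1.0399 Bond=-4.0952
(1,0): Delta=1.0818 Bond=-5.1099
(1,1): Delta=0.9746 Bond=-2.0244
V0=21.9014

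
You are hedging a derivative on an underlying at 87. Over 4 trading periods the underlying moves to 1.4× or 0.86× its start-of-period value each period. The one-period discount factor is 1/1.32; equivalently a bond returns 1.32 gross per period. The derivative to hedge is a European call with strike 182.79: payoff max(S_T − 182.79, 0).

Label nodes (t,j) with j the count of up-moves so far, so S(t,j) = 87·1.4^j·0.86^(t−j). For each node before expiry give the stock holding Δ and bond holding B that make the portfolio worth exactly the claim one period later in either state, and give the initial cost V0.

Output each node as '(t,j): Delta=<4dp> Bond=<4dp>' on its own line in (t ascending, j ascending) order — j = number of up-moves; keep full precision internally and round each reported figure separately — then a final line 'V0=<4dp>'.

Risk-neutral probability p* = (R−d)/(u−d) = (1.32−0.86)/(1.4−0.86) = 0.8519.
Terminal values V(4,·): V(4,0)=0.0000, V(4,1)=0.0000, V(4,2)=0.0000, V(4,3)=22.5161, V(4,4)=151.4292
  t=3,j=0: stock 55.3369 → up 77.4716 (V=0.0000), down 47.5897 (V=0.0000). Price 0.0000; hedge Δ=0.0000, bond B=0.0000.
  t=3,j=1: stock 90.0833 → up 126.1166 (V=0.0000), down 77.4716 (V=0.0000). Price 0.0000; hedge Δ=0.0000, bond B=0.0000.
  t=3,j=2: stock 146.6472 → up 205.3061 (V=22.5161), down 126.1166 (V=0.0000). Price 14.5306; hedge Δ=0.2843, bond B=-27.1659.
  t=3,j=3: stock 238.7280 → up 334.2192 (V=151.4292), down 205.3061 (V=22.5161). Price 100.2507; hedge Δ=1.0000, bond B=-138.4773.
  t=2,j=0: stock 64.3452 → up 90.0833 (V=0.0000), down 55.3369 (V=0.0000). Price 0.0000; hedge Δ=0.0000, bond B=0.0000.
  t=2,j=1: stock 104.7480 → up 146.6472 (V=14.5306), down 90.0833 (V=0.0000). Price 9.3772; hedge Δ=0.2569, bond B=-17.5313.
  t=2,j=2: stock 170.5200 → up 238.7280 (V=100.2507), down 146.6472 (V=14.5306). Price 66.3269; hedge Δ=0.9309, bond B=-92.4142.
  t=1,j=0: stock 74.8200 → up 104.7480 (V=9.3772), down 64.3452 (V=0.0000). Price 6.0515; hedge Δ=0.2321, bond B=-11.3137.
  t=1,j=1: stock 121.8000 → up 170.5200 (V=66.3269), down 104.7480 (V=9.3772). Price 43.8560; hedge Δ=0.8659, bond B=-61.6064.
  t=0,j=0: stock 87.0000 → up 121.8000 (V=43.8560), down 74.8200 (V=6.0515). Price 28.9813; hedge Δ=0.8047, bond B=-41.0270.
Check: Δ(0,0)·S0 + B(0,0) = 28.9813 = V0.

(0,0): Delta=0.8047 Bond=-41.0270
(1,0): Delta=0.2321 Bond=-11.3137
(1,1): Delta=0.8659 Bond=-61.6064
(2,0): Delta=0.0000 Bond=0.0000
(2,1): Delta=0.2569 Bond=-17.5313
(2,2): Delta=0.9309 Bond=-92.4142
(3,0): Delta=0.0000 Bond=0.0000
(3,1): Delta=0.0000 Bond=0.0000
(3,2): Delta=0.2843 Bond=-27.1659
(3,3): Delta=1.0000 Bond=-138.4773
V0=28.9813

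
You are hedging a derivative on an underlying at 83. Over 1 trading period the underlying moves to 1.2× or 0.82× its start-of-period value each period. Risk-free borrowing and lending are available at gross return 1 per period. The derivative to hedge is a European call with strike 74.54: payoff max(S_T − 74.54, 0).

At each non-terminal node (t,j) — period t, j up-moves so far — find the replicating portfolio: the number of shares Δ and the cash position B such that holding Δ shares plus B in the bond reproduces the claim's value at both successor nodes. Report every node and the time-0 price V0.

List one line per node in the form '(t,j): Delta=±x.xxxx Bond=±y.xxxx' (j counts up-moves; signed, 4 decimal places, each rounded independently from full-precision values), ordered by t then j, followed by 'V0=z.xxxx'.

No-arbitrage ⇒ martingale measure with p* = (R−d)/(u−d) = 0.4737.
Terminal values V(1,·): V(1,0)=0.0000, V(1,1)=25.0600
Node (0,0) S=83.0000: V=(p*·25.0600+(1−p*)·0.0000)/1=11.8705; Δ=(25.0600−0.0000)/(99.6000−68.0600)=0.7945; B=V−Δ·S=-54.0768
Check: Δ(0,0)·S0 + B(0,0) = 11.8705 = V0.

(0,0): Delta=0.7945 Bond=-54.0768
V0=11.8705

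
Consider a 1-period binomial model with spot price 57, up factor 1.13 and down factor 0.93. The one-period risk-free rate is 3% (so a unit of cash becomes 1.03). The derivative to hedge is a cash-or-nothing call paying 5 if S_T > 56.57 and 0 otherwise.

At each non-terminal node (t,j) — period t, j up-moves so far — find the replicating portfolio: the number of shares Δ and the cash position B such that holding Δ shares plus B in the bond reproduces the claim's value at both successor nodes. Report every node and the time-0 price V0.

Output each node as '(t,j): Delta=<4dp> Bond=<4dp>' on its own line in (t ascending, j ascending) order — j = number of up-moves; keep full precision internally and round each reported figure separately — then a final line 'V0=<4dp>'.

(0,0): Delta=0.4386 Bond=-22.5728
V0=2.4272

Since d<R<u, set p* = (R−d)/(u−d) = 0.5000; price each node as the discounted p*-expectation of its children.
Terminal values V(1,·): V(1,0)=0.0000, V(1,1)=5.0000
  t=0,j=0: stock 57.0000 → up 64.4100 (V=5.0000), down 53.0100 (V=0.0000). Price 2.4272; hedge Δ=0.4386, bond B=-22.5728.
Check: Δ(0,0)·S0 + B(0,0) = 2.4272 = V0.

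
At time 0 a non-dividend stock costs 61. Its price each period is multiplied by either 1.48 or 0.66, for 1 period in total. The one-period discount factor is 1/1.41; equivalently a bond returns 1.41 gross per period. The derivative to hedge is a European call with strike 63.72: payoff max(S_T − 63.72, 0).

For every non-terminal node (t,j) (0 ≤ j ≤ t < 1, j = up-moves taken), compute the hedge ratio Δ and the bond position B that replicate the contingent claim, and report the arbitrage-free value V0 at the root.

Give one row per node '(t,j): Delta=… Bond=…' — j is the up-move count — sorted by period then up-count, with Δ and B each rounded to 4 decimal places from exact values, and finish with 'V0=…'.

Since d<R<u, set p* = (R−d)/(u−d) = 0.9146; price each node as the discounted p*-expectation of its children.
Terminal values V(1,·): V(1,0)=0.0000, V(1,1)=26.5600
Node (0,0) S=61.0000: V=(p*·26.5600+(1−p*)·0.0000)/1.41=17.2289; Δ=(26.5600−0.0000)/(90.2800−40.2600)=0.5310; B=V−Δ·S=-15.1614
The time-0 hedge costs 17.2289, which is the no-arbitrage price.

(0,0): Delta=0.5310 Bond=-15.1614
V0=17.2289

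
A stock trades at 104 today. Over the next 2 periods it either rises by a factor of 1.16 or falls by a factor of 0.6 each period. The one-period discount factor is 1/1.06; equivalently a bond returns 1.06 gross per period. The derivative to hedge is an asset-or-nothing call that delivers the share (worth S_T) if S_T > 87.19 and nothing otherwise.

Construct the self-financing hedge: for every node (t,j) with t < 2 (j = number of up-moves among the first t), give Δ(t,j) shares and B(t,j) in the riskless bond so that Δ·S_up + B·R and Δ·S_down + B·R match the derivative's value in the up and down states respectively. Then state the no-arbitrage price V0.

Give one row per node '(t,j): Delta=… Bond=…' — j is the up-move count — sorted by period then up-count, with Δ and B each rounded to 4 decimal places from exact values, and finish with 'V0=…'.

(0,0): Delta=1.8621 Bond=-109.6152
(1,0): Delta=0.0000 Bond=0.0000
(1,1): Delta=2.0714 Bond=-141.4512
V0=84.0383

Since d<R<u, set p* = (R−d)/(u−d) = 0.8214; price each node as the discounted p*-expectation of its children.
Terminal values V(2,·): V(2,0)=0.0000, V(2,1)=0.0000, V(2,2)=139.9424
(1,0): S=62.4000. Δ = (V_up−V_dn)/(S_up−S_dn) = (0.0000−0.0000)/(72.3840−37.4400) = 0.0000. V = [p*·0.0000 + (1−p*)·0.0000]/1.06 = 0.0000. B = V − Δ·S = 0.0000.
(1,1): S=120.6400. Δ = (V_up−V_dn)/(S_up−S_dn) = (139.9424−0.0000)/(139.9424−72.3840) = 2.0714. V = [p*·139.9424 + (1−p*)·0.0000]/1.06 = 108.4459. B = V − Δ·S = -141.4512.
(0,0): S=104.0000. Δ = (V_up−V_dn)/(S_up−S_dn) = (108.4459−0.0000)/(120.6400−62.4000) = 1.8621. V = [p*·108.4459 + (1−p*)·0.0000]/1.06 = 84.0383. B = V − Δ·S = -109.6152.
Check: Δ(0,0)·S0 + B(0,0) = 84.0383 = V0.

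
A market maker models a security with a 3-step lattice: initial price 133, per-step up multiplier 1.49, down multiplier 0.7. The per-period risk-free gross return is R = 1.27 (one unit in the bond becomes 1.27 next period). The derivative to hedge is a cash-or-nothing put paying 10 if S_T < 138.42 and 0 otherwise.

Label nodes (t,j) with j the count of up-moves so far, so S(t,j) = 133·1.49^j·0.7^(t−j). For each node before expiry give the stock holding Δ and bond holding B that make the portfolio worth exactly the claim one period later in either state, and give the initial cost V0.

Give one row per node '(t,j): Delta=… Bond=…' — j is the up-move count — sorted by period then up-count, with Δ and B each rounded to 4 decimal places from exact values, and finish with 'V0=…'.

Since d<R<u, set p* = (R−d)/(u−d) = 0.7215; price each node as the discounted p*-expectation of its children.
Terminal payoffs: V(3,0)=10.0000, V(3,1)=10.0000, V(3,2)=0.0000, V(3,3)=0.0000
Node (2,0) S=65.1700: V=(p*·10.0000+(1−p*)·10.0000)/1.27=7.8740; Δ=(10.0000−10.0000)/(97.1033−45.6190)=0.0000; B=V−Δ·S=7.8740
Node (2,1) S=138.7190: V=(p*·0.0000+(1−p*)·10.0000)/1.27=2.1928; Δ=(0.0000−10.0000)/(206.6913−97.1033)=-0.0913; B=V−Δ·S=14.8510
Node (2,2) S=295.2733: V=(p*·0.0000+(1−p*)·0.0000)/1.27=0.0000; Δ=(0.0000−0.0000)/(439.9572−206.6913)=0.0000; B=V−Δ·S=0.0000
Node (1,0) S=93.1000: V=(p*·2.1928+(1−p*)·7.8740)/1.27=2.9724; Δ=(2.1928−7.8740)/(138.7190−65.1700)=-0.0772; B=V−Δ·S=10.1638
Node (1,1) S=198.1700: V=(p*·0.0000+(1−p*)·2.1928)/1.27=0.4808; Δ=(0.0000−2.1928)/(295.2733−138.7190)=-0.0140; B=V−Δ·S=3.2565
Node (0,0) S=133.0000: V=(p*·0.4808+(1−p*)·2.9724)/1.27=0.9249; Δ=(0.4808−2.9724)/(198.1700−93.1000)=-0.0237; B=V−Δ·S=4.0788
Self-financing check: at every node Δ·S+B equals the discounted successor values.

(0,0): Delta=-0.0237 Bond=4.0788
(1,0): Delta=-0.0772 Bond=10.1638
(1,1): Delta=-0.0140 Bond=3.2565
(2,0): Delta=0.0000 Bond=7.8740
(2,1): Delta=-0.0913 Bond=14.8510
(2,2): Delta=0.0000 Bond=0.0000
V0=0.9249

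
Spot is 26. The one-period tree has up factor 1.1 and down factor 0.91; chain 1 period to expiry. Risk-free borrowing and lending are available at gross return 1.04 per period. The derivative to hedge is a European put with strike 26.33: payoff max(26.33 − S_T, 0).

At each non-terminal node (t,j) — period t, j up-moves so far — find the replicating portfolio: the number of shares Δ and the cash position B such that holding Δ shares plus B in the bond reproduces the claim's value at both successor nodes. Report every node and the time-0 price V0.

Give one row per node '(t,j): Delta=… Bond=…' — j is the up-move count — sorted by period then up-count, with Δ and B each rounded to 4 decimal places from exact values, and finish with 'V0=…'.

No-arbitrage ⇒ martingale measure with p* = (R−d)/(u−d) = 0.6842.
Payoff layer (t=1): V(1,0)=2.6700, V(1,1)=0.0000
  t=0,j=0: stock 26.0000 → up 28.6000 (V=0.0000), down 23.6600 (V=2.6700). Price 0.8107; hedge Δ=-0.5405, bond B=14.8634.
Root portfolio cost Δ·26+B reproduces V0=0.8107.

(0,0): Delta=-0.5405 Bond=14.8634
V0=0.8107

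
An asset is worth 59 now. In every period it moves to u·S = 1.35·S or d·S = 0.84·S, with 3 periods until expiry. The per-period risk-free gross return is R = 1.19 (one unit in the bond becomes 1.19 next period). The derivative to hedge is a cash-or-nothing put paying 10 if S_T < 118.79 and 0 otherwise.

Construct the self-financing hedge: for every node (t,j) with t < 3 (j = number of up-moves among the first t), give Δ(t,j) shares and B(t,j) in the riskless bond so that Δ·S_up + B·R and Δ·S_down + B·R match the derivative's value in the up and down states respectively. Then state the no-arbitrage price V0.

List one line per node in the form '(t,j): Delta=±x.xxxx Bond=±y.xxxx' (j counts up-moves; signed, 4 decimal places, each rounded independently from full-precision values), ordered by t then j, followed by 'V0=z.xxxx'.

No-arbitrage ⇒ martingale measure with p* = (R−d)/(u−d) = 0.6863.
Payoff layer (t=3): V(3,0)=10.0000, V(3,1)=10.0000, V(3,2)=10.0000, V(3,3)=0.0000
  t=2,j=0: stock 41.6304 → up 56.2010 (V=10.0000), down 34.9695 (V=10.0000). Price 8.4034; hedge Δ=0.0000, bond B=8.4034.
  t=2,j=1: stock 66.9060 → up 90.3231 (V=10.0000), down 56.2010 (V=10.0000). Price 8.4034; hedge Δ=0.0000, bond B=8.4034.
  t=2,j=2: stock 107.5275 → up 145.1621 (V=0.0000), down 90.3231 (V=10.0000). Price 2.6363; hedge Δ=-0.1824, bond B=22.2442.
  t=1,j=0: stock 49.5600 → up 66.9060 (V=8.4034), down 41.6304 (V=8.4034). Price 7.0616; hedge Δ=0.0000, bond B=7.0616.
  t=1,j=1: stock 79.6500 → up 107.5275 (V=2.6363), down 66.9060 (V=8.4034). Price 3.7358; hedge Δ=-0.1420, bond B=15.0437.
  t=0,j=0: stock 59.0000 → up 79.6500 (V=3.7358), down 49.5600 (V=7.0616). Price 4.0161; hedge Δ=-0.1105, bond B=10.5374.
Each (Δ,B) replicates both successor values, so the strategy is self-financing and V0 is arbitrage-free.

(0,0): Delta=-0.1105 Bond=10.5374
(1,0): Delta=0.0000 Bond=7.0616
(1,1): Delta=-0.1420 Bond=15.0437
(2,0): Delta=0.0000 Bond=8.4034
(2,1): Delta=0.0000 Bond=8.4034
(2,2): Delta=-0.1824 Bond=22.2442
V0=4.0161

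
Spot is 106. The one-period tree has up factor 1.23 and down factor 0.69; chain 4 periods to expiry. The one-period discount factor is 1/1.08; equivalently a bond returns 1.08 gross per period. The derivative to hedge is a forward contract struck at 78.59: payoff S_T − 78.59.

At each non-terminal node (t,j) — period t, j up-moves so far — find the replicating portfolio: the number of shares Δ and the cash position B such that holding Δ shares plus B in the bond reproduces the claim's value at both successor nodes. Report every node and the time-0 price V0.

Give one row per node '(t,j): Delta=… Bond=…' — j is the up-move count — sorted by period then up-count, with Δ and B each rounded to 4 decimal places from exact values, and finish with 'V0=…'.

(0,0): Delta=1.0000 Bond=-57.7660
(1,0): Delta=1.0000 Bond=-62.3873
(1,1): Delta=1.0000 Bond=-62.3873
(2,0): Delta=1.0000 Bond=-67.3783
(2,1): Delta=1.0000 Bond=-67.3783
(2,2): Delta=1.0000 Bond=-67.3783
(3,0): Delta=1.0000 Bond=-72.7685
(3,1): Delta=1.0000 Bond=-72.7685
(3,2): Delta=1.0000 Bond=-72.7685
(3,3): Delta=1.0000 Bond=-72.7685
V0=48.2340

Under the risk-neutral measure, an up-move has probability p* = (R−d)/(u−d) = 0.7222 and values discount at R = 1.08.
At expiry t=4: V(4,0)=-54.5629, V(4,1)=-35.7590, V(4,2)=-2.2391, V(4,3)=57.5138, V(4,4)=164.0298
  t=3,j=0: stock 34.8220 → up 42.8310 (V=-35.7590), down 24.0271 (V=-54.5629). Price -37.9466; hedge Δ=1.0000, bond B=-72.7685.
  t=3,j=1: stock 62.0739 → up 76.3509 (V=-2.2391), down 42.8310 (V=-35.7590). Price -10.6946; hedge Δ=1.0000, bond B=-72.7685.
  t=3,j=2: stock 110.6535 → up 136.1038 (V=57.5138), down 76.3509 (V=-2.2391). Price 37.8850; hedge Δ=1.0000, bond B=-72.7685.
  t=3,j=3: stock 197.2519 → up 242.6198 (V=164.0298), down 136.1038 (V=57.5138). Price 124.4834; hedge Δ=1.0000, bond B=-72.7685.
  t=2,j=0: stock 50.4666 → up 62.0739 (V=-10.6946), down 34.8220 (V=-37.9466). Price -16.9117; hedge Δ=1.0000, bond B=-67.3783.
  t=2,j=1: stock 89.9622 → up 110.6535 (V=37.8850), down 62.0739 (V=-10.6946). Price 22.5839; hedge Δ=1.0000, bond B=-67.3783.
  t=2,j=2: stock 160.3674 → up 197.2519 (V=124.4834), down 110.6535 (V=37.8850). Price 92.9891; hedge Δ=1.0000, bond B=-67.3783.
  t=1,j=0: stock 73.1400 → up 89.9622 (V=22.5839), down 50.4666 (V=-16.9117). Price 10.7527; hedge Δ=1.0000, bond B=-62.3873.
  t=1,j=1: stock 130.3800 → up 160.3674 (V=92.9891), down 89.9622 (V=22.5839). Price 67.9927; hedge Δ=1.0000, bond B=-62.3873.
  t=0,j=0: stock 106.0000 → up 130.3800 (V=67.9927), down 73.1400 (V=10.7527). Price 48.2340; hedge Δ=1.0000, bond B=-57.7660.
Each (Δ,B) replicates both successor values, so the strategy is self-financing and V0 is arbitrage-free.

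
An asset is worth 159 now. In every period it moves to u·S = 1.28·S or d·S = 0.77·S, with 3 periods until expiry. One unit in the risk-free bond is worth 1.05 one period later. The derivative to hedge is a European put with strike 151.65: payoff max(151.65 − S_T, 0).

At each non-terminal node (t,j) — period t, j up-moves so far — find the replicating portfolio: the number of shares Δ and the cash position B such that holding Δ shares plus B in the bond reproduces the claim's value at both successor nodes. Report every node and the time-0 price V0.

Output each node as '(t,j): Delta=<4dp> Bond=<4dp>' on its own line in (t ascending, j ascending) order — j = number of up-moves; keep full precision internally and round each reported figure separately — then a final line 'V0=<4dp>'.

(0,0): Delta=-0.2810 Bond=59.9071
(1,0): Delta=-0.5902 Bond=100.7561
(1,1): Delta=-0.1282 Bond=31.8084
(2,0): Delta=-1.0000 Bond=144.4286
(2,1): Delta=-0.3877 Bond=74.0583
(2,2): Delta=0.0000 Bond=0.0000
V0=15.2299

The replicating-portfolio and risk-neutral prices coincide; use p* = (1.05−0.77)/(1.28−0.77) = 0.5490 for the latter.
Terminal payoffs: V(3,0)=79.0613, V(3,1)=30.9830, V(3,2)=0.0000, V(3,3)=0.0000
(2,0): S=94.2711. Δ = (V_up−V_dn)/(S_up−S_dn) = (30.9830−79.0613)/(120.6670−72.5887) = -1.0000. V = [p*·30.9830 + (1−p*)·79.0613]/1.05 = 50.1575. B = V − Δ·S = 144.4286.
(2,1): S=156.7104. Δ = (V_up−V_dn)/(S_up−S_dn) = (0.0000−30.9830)/(200.5893−120.6670) = -0.3877. V = [p*·0.0000 + (1−p*)·30.9830]/1.05 = 13.3074. B = V − Δ·S = 74.0583.
(2,2): S=260.5056. Δ = (V_up−V_dn)/(S_up−S_dn) = (0.0000−0.0000)/(333.4472−200.5893) = 0.0000. V = [p*·0.0000 + (1−p*)·0.0000]/1.05 = 0.0000. B = V − Δ·S = 0.0000.
(1,0): S=122.4300. Δ = (V_up−V_dn)/(S_up−S_dn) = (13.3074−50.1575)/(156.7104−94.2711) = -0.5902. V = [p*·13.3074 + (1−p*)·50.1575]/1.05 = 28.5010. B = V − Δ·S = 100.7561.
(1,1): S=203.5200. Δ = (V_up−V_dn)/(S_up−S_dn) = (0.0000−13.3074)/(260.5056−156.7104) = -0.1282. V = [p*·0.0000 + (1−p*)·13.3074]/1.05 = 5.7156. B = V − Δ·S = 31.8084.
(0,0): S=159.0000. Δ = (V_up−V_dn)/(S_up−S_dn) = (5.7156−28.5010)/(203.5200−122.4300) = -0.2810. V = [p*·5.7156 + (1−p*)·28.5010]/1.05 = 15.2299. B = V − Δ·S = 59.9071.
Each (Δ,B) replicates both successor values, so the strategy is self-financing and V0 is arbitrage-free.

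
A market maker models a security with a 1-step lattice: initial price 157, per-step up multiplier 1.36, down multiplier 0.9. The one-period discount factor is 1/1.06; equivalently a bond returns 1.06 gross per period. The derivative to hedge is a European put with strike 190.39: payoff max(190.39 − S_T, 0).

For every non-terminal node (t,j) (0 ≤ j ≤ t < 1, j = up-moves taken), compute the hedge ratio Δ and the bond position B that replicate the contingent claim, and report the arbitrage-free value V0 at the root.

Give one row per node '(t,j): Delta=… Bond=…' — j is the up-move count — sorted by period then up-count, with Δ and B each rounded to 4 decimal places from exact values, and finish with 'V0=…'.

(0,0): Delta=-0.6797 Bond=136.9204
V0=30.2030

Since d<R<u, set p* = (R−d)/(u−d) = 0.3478; price each node as the discounted p*-expectation of its children.
Payoff layer (t=1): V(1,0)=49.0900, V(1,1)=0.0000
  t=0,j=0: stock 157.0000 → up 213.5200 (V=0.0000), down 141.3000 (V=49.0900). Price 30.2030; hedge Δ=-0.6797, bond B=136.9204.
Each (Δ,B) replicates both successor values, so the strategy is self-financing and V0 is arbitrage-free.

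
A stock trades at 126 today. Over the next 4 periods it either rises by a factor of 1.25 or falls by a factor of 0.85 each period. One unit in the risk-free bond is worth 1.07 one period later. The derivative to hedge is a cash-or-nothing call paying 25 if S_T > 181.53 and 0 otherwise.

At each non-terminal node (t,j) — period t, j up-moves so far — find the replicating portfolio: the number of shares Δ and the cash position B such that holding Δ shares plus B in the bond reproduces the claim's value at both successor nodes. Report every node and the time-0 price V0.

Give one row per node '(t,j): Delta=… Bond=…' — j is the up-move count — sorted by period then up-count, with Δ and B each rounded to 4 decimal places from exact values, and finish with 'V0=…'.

(0,0): Delta=0.1654 Bond=-13.3778
(1,0): Delta=0.1542 Bond=-13.1182
(1,1): Delta=0.1716 Bond=-15.2928
(2,0): Delta=0.0000 Bond=0.0000
(2,1): Delta=0.2400 Bond=-25.5208
(2,2): Delta=0.1335 Bond=-8.8709
(3,0): Delta=0.0000 Bond=0.0000
(3,1): Delta=0.0000 Bond=0.0000
(3,2): Delta=0.3735 Bond=-49.6495
(3,3): Delta=0.0000 Bond=23.3645
V0=7.4569

The replicating-portfolio and risk-neutral prices coincide; use p* = (1.07−0.85)/(1.25−0.85) = 0.5500 for the latter.
At expiry t=4: V(4,0)=0.0000, V(4,1)=0.0000, V(4,2)=0.0000, V(4,3)=25.0000, V(4,4)=25.0000
  t=3,j=0: stock 77.3797 → up 96.7247 (V=0.0000), down 65.7728 (V=0.0000). Price 0.0000; hedge Δ=0.0000, bond B=0.0000.
  t=3,j=1: stock 113.7937 → up 142.2422 (V=0.0000), down 96.7247 (V=0.0000). Price 0.0000; hedge Δ=0.0000, bond B=0.0000.
  t=3,j=2: stock 167.3438 → up 209.1797 (V=25.0000), down 142.2422 (V=0.0000). Price 12.8505; hedge Δ=0.3735, bond B=-49.6495.
  t=3,j=3: stock 246.0938 → up 307.6172 (V=25.0000), down 209.1797 (V=25.0000). Price 23.3645; hedge Δ=0.0000, bond B=23.3645.
  t=2,j=0: stock 91.0350 → up 113.7937 (V=0.0000), down 77.3798 (V=0.0000). Price 0.0000; hedge Δ=0.0000, bond B=0.0000.
  t=2,j=1: stock 133.8750 → up 167.3438 (V=12.8505), down 113.7938 (V=0.0000). Price 6.6054; hedge Δ=0.2400, bond B=-25.5208.
  t=2,j=2: stock 196.8750 → up 246.0938 (V=23.3645), down 167.3438 (V=12.8505). Price 17.4142; hedge Δ=0.1335, bond B=-8.8709.
  t=1,j=0: stock 107.1000 → up 133.8750 (V=6.6054), down 91.0350 (V=0.0000). Price 3.3953; hedge Δ=0.1542, bond B=-13.1182.
  t=1,j=1: stock 157.5000 → up 196.8750 (V=17.4142), down 133.8750 (V=6.6054). Price 11.7292; hedge Δ=0.1716, bond B=-15.2928.
  t=0,j=0: stock 126.0000 → up 157.5000 (V=11.7292), down 107.1000 (V=3.3953). Price 7.4569; hedge Δ=0.1654, bond B=-13.3778.
Check: Δ(0,0)·S0 + B(0,0) = 7.4569 = V0.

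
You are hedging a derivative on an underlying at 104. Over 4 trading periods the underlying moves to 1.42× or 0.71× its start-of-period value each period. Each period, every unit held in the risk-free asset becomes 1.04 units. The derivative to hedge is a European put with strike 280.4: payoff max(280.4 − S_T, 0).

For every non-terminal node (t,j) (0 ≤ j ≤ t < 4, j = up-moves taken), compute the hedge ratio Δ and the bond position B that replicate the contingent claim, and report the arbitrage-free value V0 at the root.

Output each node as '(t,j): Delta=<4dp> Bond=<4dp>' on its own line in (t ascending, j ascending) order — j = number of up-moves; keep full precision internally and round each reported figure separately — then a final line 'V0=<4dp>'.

(0,0): Delta=-0.8278 Bond=227.4607
(1,0): Delta=-1.0000 Bond=249.2746
(1,1): Delta=-0.7287 Bond=221.9172
(2,0): Delta=-1.0000 Bond=259.2456
(2,1): Delta=-1.0000 Bond=259.2456
(2,2): Delta=-0.5724 Bond=198.0313
(3,0): Delta=-1.0000 Bond=269.6154
(3,1): Delta=-1.0000 Bond=269.6154
(3,2): Delta=-1.0000 Bond=269.6154
(3,3): Delta=-0.3262 Bond=132.6439
V0=141.3698

No-arbitrage ⇒ martingale measure with p* = (R−d)/(u−d) = 0.4648.
Payoff layer (t=4): V(4,0)=253.9719, V(4,1)=227.5437, V(4,2)=174.6874, V(4,3)=68.9748, V(4,4)=0.0000
  t=3,j=0: stock 37.2227 → up 52.8563 (V=227.5437), down 26.4281 (V=253.9719). Price 232.3926; hedge Δ=-1.0000, bond B=269.6154.
  t=3,j=1: stock 74.4455 → up 105.7126 (V=174.6874), down 52.8563 (V=227.5437). Price 195.1699; hedge Δ=-1.0000, bond B=269.6154.
  t=3,j=2: stock 148.8910 → up 211.4252 (V=68.9748), down 105.7126 (V=174.6874). Price 120.7244; hedge Δ=-1.0000, bond B=269.6154.
  t=3,j=3: stock 297.7820 → up 422.8504 (V=0.0000), down 211.4252 (V=68.9748). Price 35.4962; hedge Δ=-0.3262, bond B=132.6439.
  t=2,j=0: stock 52.4264 → up 74.4455 (V=195.1699), down 37.2227 (V=232.3926). Price 206.8192; hedge Δ=-1.0000, bond B=259.2456.
  t=2,j=1: stock 104.8528 → up 148.8910 (V=120.7244), down 74.4455 (V=195.1699). Price 154.3928; hedge Δ=-1.0000, bond B=259.2456.
  t=2,j=2: stock 209.7056 → up 297.7820 (V=35.4962), down 148.8910 (V=120.7244). Price 77.9917; hedge Δ=-0.5724, bond B=198.0313.
  t=1,j=0: stock 73.8400 → up 104.8528 (V=154.3928), down 52.4264 (V=206.8192). Price 175.4346; hedge Δ=-1.0000, bond B=249.2746.
  t=1,j=1: stock 147.6800 → up 209.7056 (V=77.9917), down 104.8528 (V=154.3928). Price 114.3100; hedge Δ=-0.7287, bond B=221.9172.
  t=0,j=0: stock 104.0000 → up 147.6800 (V=114.3100), down 73.8400 (V=175.4346). Price 141.3698; hedge Δ=-0.8278, bond B=227.4607.
Check: Δ(0,0)·S0 + B(0,0) = 141.3698 = V0.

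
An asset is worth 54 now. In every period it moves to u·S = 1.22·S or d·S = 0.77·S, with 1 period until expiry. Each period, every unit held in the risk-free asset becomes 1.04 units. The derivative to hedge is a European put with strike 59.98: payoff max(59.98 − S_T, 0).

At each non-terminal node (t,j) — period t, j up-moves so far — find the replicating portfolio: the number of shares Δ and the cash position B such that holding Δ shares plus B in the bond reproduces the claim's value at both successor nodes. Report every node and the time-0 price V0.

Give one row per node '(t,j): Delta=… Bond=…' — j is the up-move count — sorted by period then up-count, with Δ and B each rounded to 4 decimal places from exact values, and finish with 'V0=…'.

(0,0): Delta=-0.7572 Bond=47.9658
V0=7.0769

Under the risk-neutral measure, an up-move has probability p* = (R−d)/(u−d) = 0.6000 and values discount at R = 1.04.
Terminal values V(1,·): V(1,0)=18.4000, V(1,1)=0.0000
  t=0,j=0: stock 54.0000 → up 65.8800 (V=0.0000), down 41.5800 (V=18.4000). Price 7.0769; hedge Δ=-0.7572, bond B=47.9658.
Each (Δ,B) replicates both successor values, so the strategy is self-financing and V0 is arbitrage-free.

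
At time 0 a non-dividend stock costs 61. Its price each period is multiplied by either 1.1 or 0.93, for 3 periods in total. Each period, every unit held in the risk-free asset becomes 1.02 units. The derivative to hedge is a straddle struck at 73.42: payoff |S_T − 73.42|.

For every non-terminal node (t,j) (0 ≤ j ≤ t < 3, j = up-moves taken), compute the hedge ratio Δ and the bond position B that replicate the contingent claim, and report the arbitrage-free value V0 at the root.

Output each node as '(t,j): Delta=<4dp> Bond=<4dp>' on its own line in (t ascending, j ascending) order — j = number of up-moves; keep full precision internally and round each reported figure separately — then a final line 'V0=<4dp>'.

Under the risk-neutral measure, an up-move has probability p* = (R−d)/(u−d) = 0.5294 and values discount at R = 1.02.
Payoff layer (t=3): V(3,0)=24.3542, V(3,1)=15.3852, V(3,2)=4.7767, V(3,3)=7.7710
  t=2,j=0: stock 52.7589 → up 58.0348 (V=15.3852), down 49.0658 (V=24.3542). Price 19.2215; hedge Δ=-1.0000, bond B=71.9804.
  t=2,j=1: stock 62.4030 → up 68.6433 (V=4.7767), down 58.0348 (V=15.3852). Price 9.5774; hedge Δ=-1.0000, bond B=71.9804.
  t=2,j=2: stock 73.8100 → up 81.1910 (V=7.7710), down 68.6433 (V=4.7767). Price 6.2372; hedge Δ=0.2386, bond B=-11.3764.
  t=1,j=0: stock 56.7300 → up 62.4030 (V=9.5774), down 52.7589 (V=19.2215). Price 13.8390; hedge Δ=-1.0000, bond B=70.5690.
  t=1,j=1: stock 67.1000 → up 73.8100 (V=6.2372), down 62.4030 (V=9.5774). Price 7.6559; hedge Δ=-0.2928, bond B=27.3043.
  t=0,j=0: stock 61.0000 → up 67.1000 (V=7.6559), down 56.7300 (V=13.8390). Price 10.3584; hedge Δ=-0.5962, bond B=46.7296.
Root portfolio cost Δ·61+B reproduces V0=10.3584.

(0,0): Delta=-0.5962 Bond=46.7296
(1,0): Delta=-1.0000 Bond=70.5690
(1,1): Delta=-0.2928 Bond=27.3043
(2,0): Delta=-1.0000 Bond=71.9804
(2,1): Delta=-1.0000 Bond=71.9804
(2,2): Delta=0.2386 Bond=-11.3764
V0=10.3584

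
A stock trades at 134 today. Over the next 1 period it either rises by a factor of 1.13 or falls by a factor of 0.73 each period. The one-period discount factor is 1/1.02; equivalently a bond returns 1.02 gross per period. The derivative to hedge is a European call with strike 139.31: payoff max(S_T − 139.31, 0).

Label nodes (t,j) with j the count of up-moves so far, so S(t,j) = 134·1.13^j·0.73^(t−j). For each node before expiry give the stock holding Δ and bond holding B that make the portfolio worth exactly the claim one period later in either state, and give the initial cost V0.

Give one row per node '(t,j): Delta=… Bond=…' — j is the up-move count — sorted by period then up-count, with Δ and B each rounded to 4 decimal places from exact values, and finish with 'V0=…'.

No-arbitrage ⇒ martingale measure with p* = (R−d)/(u−d) = 0.7250.
Terminal values V(1,·): V(1,0)=0.0000, V(1,1)=12.1100
(0,0): S=134.0000. Δ = (V_up−V_dn)/(S_up−S_dn) = (12.1100−0.0000)/(151.4200−97.8200) = 0.2259. V = [p*·12.1100 + (1−p*)·0.0000]/1.02 = 8.6076. B = V − Δ·S = -21.6674.
The time-0 hedge costs 8.6076, which is the no-arbitrage price.

(0,0): Delta=0.2259 Bond=-21.6674
V0=8.6076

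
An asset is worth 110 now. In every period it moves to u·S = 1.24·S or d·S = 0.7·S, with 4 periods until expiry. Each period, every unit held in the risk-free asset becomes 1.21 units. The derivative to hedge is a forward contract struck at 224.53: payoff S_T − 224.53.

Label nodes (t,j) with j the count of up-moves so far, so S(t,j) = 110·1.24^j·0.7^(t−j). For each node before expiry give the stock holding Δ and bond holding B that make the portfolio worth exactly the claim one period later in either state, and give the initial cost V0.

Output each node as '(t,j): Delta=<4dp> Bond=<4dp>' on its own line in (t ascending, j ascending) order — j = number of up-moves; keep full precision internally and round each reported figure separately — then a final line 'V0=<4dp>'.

(0,0): Delta=1.0000 Bond=-104.7449
(1,0): Delta=1.0000 Bond=-126.7413
(1,1): Delta=1.0000 Bond=-126.7413
(2,0): Delta=1.0000 Bond=-153.3570
(2,1): Delta=1.0000 Bond=-153.3570
(2,2): Delta=1.0000 Bond=-153.3570
(3,0): Delta=1.0000 Bond=-185.5620
(3,1): Delta=1.0000 Bond=-185.5620
(3,2): Delta=1.0000 Bond=-185.5620
(3,3): Delta=1.0000 Bond=-185.5620
V0=5.2551

Risk-neutral probability p* = (R−d)/(u−d) = (1.21−0.7)/(1.24−0.7) = 0.9444.
Terminal values V(4,·): V(4,0)=-198.1190, V(4,1)=-177.7448, V(4,2)=-141.6534, V(4,3)=-77.7200, V(4,4)=35.5335
Node (3,0) S=37.7300: V=(p*·-177.7448+(1−p*)·-198.1190)/1.21=-147.8320; Δ=(-177.7448−-198.1190)/(46.7852−26.4110)=1.0000; B=V−Δ·S=-185.5620
Node (3,1) S=66.8360: V=(p*·-141.6534+(1−p*)·-177.7448)/1.21=-118.7260; Δ=(-141.6534−-177.7448)/(82.8766−46.7852)=1.0000; B=V−Δ·S=-185.5620
Node (3,2) S=118.3952: V=(p*·-77.7200+(1−p*)·-141.6534)/1.21=-67.1668; Δ=(-77.7200−-141.6534)/(146.8100−82.8766)=1.0000; B=V−Δ·S=-185.5620
Node (3,3) S=209.7286: V=(p*·35.5335+(1−p*)·-77.7200)/1.21=24.1667; Δ=(35.5335−-77.7200)/(260.0635−146.8100)=1.0000; B=V−Δ·S=-185.5620
Node (2,0) S=53.9000: V=(p*·-118.7260+(1−p*)·-147.8320)/1.21=-99.4570; Δ=(-118.7260−-147.8320)/(66.8360−37.7300)=1.0000; B=V−Δ·S=-153.3570
Node (2,1) S=95.4800: V=(p*·-67.1668+(1−p*)·-118.7260)/1.21=-57.8770; Δ=(-67.1668−-118.7260)/(118.3952−66.8360)=1.0000; B=V−Δ·S=-153.3570
Node (2,2) S=169.1360: V=(p*·24.1667+(1−p*)·-67.1668)/1.21=15.7790; Δ=(24.1667−-67.1668)/(209.7286−118.3952)=1.0000; B=V−Δ·S=-153.3570
Node (1,0) S=77.0000: V=(p*·-57.8770+(1−p*)·-99.4570)/1.21=-49.7413; Δ=(-57.8770−-99.4570)/(95.4800−53.9000)=1.0000; B=V−Δ·S=-126.7413
Node (1,1) S=136.4000: V=(p*·15.7790+(1−p*)·-57.8770)/1.21=9.6587; Δ=(15.7790−-57.8770)/(169.1360−95.4800)=1.0000; B=V−Δ·S=-126.7413
Node (0,0) S=110.0000: V=(p*·9.6587+(1−p*)·-49.7413)/1.21=5.2551; Δ=(9.6587−-49.7413)/(136.4000−77.0000)=1.0000; B=V−Δ·S=-104.7449
Self-financing check: at every node Δ·S+B equals the discounted successor values.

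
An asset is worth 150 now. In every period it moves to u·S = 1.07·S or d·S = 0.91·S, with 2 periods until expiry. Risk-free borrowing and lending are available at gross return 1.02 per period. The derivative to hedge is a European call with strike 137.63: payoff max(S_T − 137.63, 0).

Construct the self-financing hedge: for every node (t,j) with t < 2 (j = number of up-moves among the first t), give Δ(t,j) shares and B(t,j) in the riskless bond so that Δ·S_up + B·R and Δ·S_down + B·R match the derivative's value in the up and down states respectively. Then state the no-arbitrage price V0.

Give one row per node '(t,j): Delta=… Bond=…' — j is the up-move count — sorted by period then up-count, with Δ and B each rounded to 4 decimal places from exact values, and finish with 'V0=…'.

(0,0): Delta=0.8288 Bond=-105.3390
(1,0): Delta=0.3858 Bond=-46.9776
(1,1): Delta=1.0000 Bond=-134.9314
V0=18.9735

Under the risk-neutral measure, an up-move has probability p* = (R−d)/(u−d) = 0.6875 and values discount at R = 1.02.
Payoff layer (t=2): V(2,0)=0.0000, V(2,1)=8.4250, V(2,2)=34.1050
  t=1,j=0: stock 136.5000 → up 146.0550 (V=8.4250), down 124.2150 (V=0.0000). Price 5.6786; hedge Δ=0.3858, bond B=-46.9776.
  t=1,j=1: stock 160.5000 → up 171.7350 (V=34.1050), down 146.0550 (V=8.4250). Price 25.5686; hedge Δ=1.0000, bond B=-134.9314.
  t=0,j=0: stock 150.0000 → up 160.5000 (V=25.5686), down 136.5000 (V=5.6786). Price 18.9735; hedge Δ=0.8288, bond B=-105.3390.
The time-0 hedge costs 18.9735, which is the no-arbitrage price.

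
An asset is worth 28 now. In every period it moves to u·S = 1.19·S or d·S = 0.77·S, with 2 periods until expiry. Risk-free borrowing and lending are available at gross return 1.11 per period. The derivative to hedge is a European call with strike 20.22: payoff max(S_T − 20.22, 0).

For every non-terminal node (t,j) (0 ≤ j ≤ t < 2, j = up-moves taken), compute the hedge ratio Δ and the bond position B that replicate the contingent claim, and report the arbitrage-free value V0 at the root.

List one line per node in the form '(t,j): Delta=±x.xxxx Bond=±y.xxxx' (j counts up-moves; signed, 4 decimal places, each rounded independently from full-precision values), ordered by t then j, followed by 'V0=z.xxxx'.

(0,0): Delta=0.9472 Bond=-14.8259
(1,0): Delta=0.6004 Bond=-8.9790
(1,1): Delta=1.0000 Bond=-18.2162
V0=11.6956

The replicating-portfolio and risk-neutral prices coincide; use p* = (1.11−0.77)/(1.19−0.77) = 0.8095 for the latter.
Payoff layer (t=2): V(2,0)=0.0000, V(2,1)=5.4364, V(2,2)=19.4308
Node (1,0) S=21.5600: V=(p*·5.4364+(1−p*)·0.0000)/1.11=3.9648; Δ=(5.4364−0.0000)/(25.6564−16.6012)=0.6004; B=V−Δ·S=-8.9790
Node (1,1) S=33.3200: V=(p*·19.4308+(1−p*)·5.4364)/1.11=15.1038; Δ=(19.4308−5.4364)/(39.6508−25.6564)=1.0000; B=V−Δ·S=-18.2162
Node (0,0) S=28.0000: V=(p*·15.1038+(1−p*)·3.9648)/1.11=11.6956; Δ=(15.1038−3.9648)/(33.3200−21.5600)=0.9472; B=V−Δ·S=-14.8259
Check: Δ(0,0)·S0 + B(0,0) = 11.6956 = V0.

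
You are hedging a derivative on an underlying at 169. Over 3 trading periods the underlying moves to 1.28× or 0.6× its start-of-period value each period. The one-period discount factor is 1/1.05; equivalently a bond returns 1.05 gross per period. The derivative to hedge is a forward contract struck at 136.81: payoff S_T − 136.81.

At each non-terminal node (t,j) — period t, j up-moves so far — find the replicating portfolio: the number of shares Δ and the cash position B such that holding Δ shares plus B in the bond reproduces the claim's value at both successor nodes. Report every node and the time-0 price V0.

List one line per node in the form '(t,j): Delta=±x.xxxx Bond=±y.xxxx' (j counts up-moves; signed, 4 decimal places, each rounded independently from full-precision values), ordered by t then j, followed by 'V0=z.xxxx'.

(0,0): Delta=1.0000 Bond=-118.1816
(1,0): Delta=1.0000 Bond=-124.0907
(1,1): Delta=1.0000 Bond=-124.0907
(2,0): Delta=1.0000 Bond=-130.2952
(2,1): Delta=1.0000 Bond=-130.2952
(2,2): Delta=1.0000 Bond=-130.2952
V0=50.8184

Since d<R<u, set p* = (R−d)/(u−d) = 0.6618; price each node as the discounted p*-expectation of its children.
Terminal values V(3,·): V(3,0)=-100.3060, V(3,1)=-58.9348, V(3,2)=29.3238, V(3,3)=217.6087
Node (2,0) S=60.8400: V=(p*·-58.9348+(1−p*)·-100.3060)/1.05=-69.4552; Δ=(-58.9348−-100.3060)/(77.8752−36.5040)=1.0000; B=V−Δ·S=-130.2952
Node (2,1) S=129.7920: V=(p*·29.3238+(1−p*)·-58.9348)/1.05=-0.5032; Δ=(29.3238−-58.9348)/(166.1338−77.8752)=1.0000; B=V−Δ·S=-130.2952
Node (2,2) S=276.8896: V=(p*·217.6087+(1−p*)·29.3238)/1.05=146.5944; Δ=(217.6087−29.3238)/(354.4187−166.1338)=1.0000; B=V−Δ·S=-130.2952
Node (1,0) S=101.4000: V=(p*·-0.5032+(1−p*)·-69.4552)/1.05=-22.6907; Δ=(-0.5032−-69.4552)/(129.7920−60.8400)=1.0000; B=V−Δ·S=-124.0907
Node (1,1) S=216.3200: V=(p*·146.5944+(1−p*)·-0.5032)/1.05=92.2293; Δ=(146.5944−-0.5032)/(276.8896−129.7920)=1.0000; B=V−Δ·S=-124.0907
Node (0,0) S=169.0000: V=(p*·92.2293+(1−p*)·-22.6907)/1.05=50.8184; Δ=(92.2293−-22.6907)/(216.3200−101.4000)=1.0000; B=V−Δ·S=-118.1816
Root portfolio cost Δ·169+B reproduces V0=50.8184.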